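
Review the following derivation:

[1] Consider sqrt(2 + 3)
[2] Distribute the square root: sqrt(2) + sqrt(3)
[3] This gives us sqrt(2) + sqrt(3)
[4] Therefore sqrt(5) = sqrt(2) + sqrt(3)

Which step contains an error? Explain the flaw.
Step 2: Distribute the square root: sqrt(2) + sqrt(3)

Step 2 incorrectly 'distributes' the square root over addition. The square root function does not distribute: sqrt(a + b) ≠ sqrt(a) + sqrt(b). In fact, sqrt(2 + 3) = sqrt(5) ≈ 2.2361, while sqrt(2) + sqrt(3) ≈ 3.1463.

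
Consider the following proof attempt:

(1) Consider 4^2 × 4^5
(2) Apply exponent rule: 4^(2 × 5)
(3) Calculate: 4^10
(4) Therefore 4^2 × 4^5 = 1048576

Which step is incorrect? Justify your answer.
Step 2: Apply exponent rule: 4^(2 × 5)

Step 2 incorrectly states that a^b × a^c = a^(b×c). The correct rule is a^b × a^c = a^(b+c). The actual value is 4^2 × 4^5 = 4^7 = 16384, not 4^10 = 1048576.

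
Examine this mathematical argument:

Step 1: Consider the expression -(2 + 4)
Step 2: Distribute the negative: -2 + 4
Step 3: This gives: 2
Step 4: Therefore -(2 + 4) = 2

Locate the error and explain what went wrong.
Step 2: Distribute the negative: -2 + 4

Step 2 incorrectly distributes the negative sign. The correct distribution is -(2 + 4) = -2 - 4 = -6. The negative must be applied to both terms, not just the first. The error treats -(2 + 4) as -2 + 4, which equals 2 instead of -6.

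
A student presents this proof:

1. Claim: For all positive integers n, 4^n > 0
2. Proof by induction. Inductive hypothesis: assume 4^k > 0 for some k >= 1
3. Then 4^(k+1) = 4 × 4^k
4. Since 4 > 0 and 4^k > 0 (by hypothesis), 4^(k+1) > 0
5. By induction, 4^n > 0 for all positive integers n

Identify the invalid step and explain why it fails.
Step 5: By induction, 4^n > 0 for all positive integers n

Step 5 concludes the proof by induction, but no base case was ever established. A valid induction proof requires: (1) a base case proving 4^1 > 0, and (2) an inductive step showing IF 4^k > 0 THEN 4^(k+1) > 0. Steps 2-4 correctly establish the inductive step, but without the base case the conclusion in step 5 does not follow.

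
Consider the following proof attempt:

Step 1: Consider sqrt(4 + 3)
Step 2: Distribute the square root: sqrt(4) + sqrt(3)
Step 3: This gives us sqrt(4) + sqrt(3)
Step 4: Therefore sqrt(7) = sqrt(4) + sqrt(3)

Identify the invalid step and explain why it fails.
Step 2: Distribute the square root: sqrt(4) + sqrt(3)

Step 2 incorrectly 'distributes' the square root over addition. The square root function does not distribute: sqrt(a + b) ≠ sqrt(a) + sqrt(b). In fact, sqrt(4 + 3) = sqrt(7) ≈ 2.6458, while sqrt(4) + sqrt(3) ≈ 3.7321.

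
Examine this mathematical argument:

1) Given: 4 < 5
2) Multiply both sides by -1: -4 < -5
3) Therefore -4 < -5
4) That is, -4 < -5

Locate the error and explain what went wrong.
Step 2: Multiply both sides by -1: -4 < -5

Step 2 multiplies both sides by -1 but fails to reverse the inequality sign. When multiplying (or dividing) an inequality by a negative number, the direction must be reversed. Since 4 < 5, we should get -4 > -5, i.e., -4 > -5.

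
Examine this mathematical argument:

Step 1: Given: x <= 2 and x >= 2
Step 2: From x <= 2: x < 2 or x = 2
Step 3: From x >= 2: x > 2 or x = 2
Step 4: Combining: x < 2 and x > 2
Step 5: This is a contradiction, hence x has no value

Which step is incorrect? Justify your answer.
Step 4: Combining: x < 2 and x > 2

Step 4 incorrectly combines the conditions. From x <= 2 and x >= 2, the intersection is x = 2. The error treats the 'or' cases as 'and' requirements. The correct conclusion is that x = 2 is the unique solution, not that no solution exists.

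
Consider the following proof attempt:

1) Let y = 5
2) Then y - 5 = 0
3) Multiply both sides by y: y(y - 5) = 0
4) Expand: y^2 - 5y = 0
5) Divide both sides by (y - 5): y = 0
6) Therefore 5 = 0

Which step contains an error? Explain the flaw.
Step 5: Divide both sides by (y - 5): y = 0

Step 5 divides both sides by (y - 5). However, since y = 5, we have (y - 5) = 0. Division by zero is undefined, making this step invalid.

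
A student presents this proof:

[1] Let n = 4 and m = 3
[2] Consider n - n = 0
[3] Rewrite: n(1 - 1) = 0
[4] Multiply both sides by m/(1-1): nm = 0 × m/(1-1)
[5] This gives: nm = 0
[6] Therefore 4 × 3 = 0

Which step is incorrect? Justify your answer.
Step 4: Multiply both sides by m/(1-1): nm = 0 × m/(1-1)

Step 4 multiplies both sides by m/(1-1). However, 1-1 = 0, so this is multiplication by m/0, which is undefined. We cannot multiply by an undefined expression.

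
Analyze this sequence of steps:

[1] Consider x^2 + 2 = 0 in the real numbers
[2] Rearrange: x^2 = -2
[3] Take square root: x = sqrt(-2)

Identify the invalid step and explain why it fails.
Step 3: Take square root: x = sqrt(-2)

Step 3 takes the square root of -2, which is negative. In the real number system, the square root of a negative number is undefined. The equation x^2 + 2 = 0 has no real solutions. Square roots of negative numbers only exist in the complex numbers.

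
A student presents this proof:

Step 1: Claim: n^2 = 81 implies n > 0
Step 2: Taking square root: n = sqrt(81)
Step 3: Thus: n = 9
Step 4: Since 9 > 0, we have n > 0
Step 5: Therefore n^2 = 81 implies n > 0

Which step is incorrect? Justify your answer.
Step 2: Taking square root: n = sqrt(81)

Step 2 takes the square root and assumes the positive root only. The equation n^2 = 81 actually has two solutions: n = 9 and n = -9. The proof silently assumes n > 0 without justification, then uses this assumption to conclude n > 0, which is circular. The counterexample n = -9 shows the claim is false.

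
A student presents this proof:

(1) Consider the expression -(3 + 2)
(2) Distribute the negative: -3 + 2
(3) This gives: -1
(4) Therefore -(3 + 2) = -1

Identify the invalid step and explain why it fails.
Step 2: Distribute the negative: -3 + 2

Step 2 incorrectly distributes the negative sign. The correct distribution is -(3 + 2) = -3 - 2 = -5. The negative must be applied to both terms, not just the first. The error treats -(3 + 2) as -3 + 2, which equals -1 instead of -5.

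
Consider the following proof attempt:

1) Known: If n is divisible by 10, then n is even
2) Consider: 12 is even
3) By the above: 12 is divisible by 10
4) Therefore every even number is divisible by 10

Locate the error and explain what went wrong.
Step 3: By the above: 12 is divisible by 10

Step 3 commits the fallacy of affirming the consequent. The known fact 'divisible by 10 → even' does NOT imply 'even → divisible by 10'. That would be the converse, which is false. For example, 12 is even but 12 ÷ 10 = 1.20, which is not an integer.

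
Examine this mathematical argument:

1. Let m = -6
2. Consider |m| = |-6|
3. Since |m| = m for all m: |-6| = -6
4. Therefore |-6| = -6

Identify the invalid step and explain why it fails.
Step 3: Since |m| = m for all m: |-6| = -6

Step 3 incorrectly states that |m| = m for all m. The correct definition is |m| = m when m >= 0, and |m| = -m when m < 0. Since -6 < 0, we have |-6| = -(-6) = 6, not -6.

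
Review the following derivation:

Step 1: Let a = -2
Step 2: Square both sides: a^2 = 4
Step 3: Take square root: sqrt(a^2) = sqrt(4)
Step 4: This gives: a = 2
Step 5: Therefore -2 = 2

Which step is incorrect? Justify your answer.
Step 4: This gives: a = 2

Step 4 incorrectly states that sqrt(a^2) = a. The correct identity is sqrt(a^2) = |a|. Since a = -2 < 0, we have sqrt(a^2) = |-2| = 2, not a = -2.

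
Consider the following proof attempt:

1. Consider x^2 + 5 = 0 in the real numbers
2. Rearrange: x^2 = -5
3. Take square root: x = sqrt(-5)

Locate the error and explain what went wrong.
Step 3: Take square root: x = sqrt(-5)

Step 3 takes the square root of -5, which is negative. In the real number system, the square root of a negative number is undefined. The equation x^2 + 5 = 0 has no real solutions. Square roots of negative numbers only exist in the complex numbers.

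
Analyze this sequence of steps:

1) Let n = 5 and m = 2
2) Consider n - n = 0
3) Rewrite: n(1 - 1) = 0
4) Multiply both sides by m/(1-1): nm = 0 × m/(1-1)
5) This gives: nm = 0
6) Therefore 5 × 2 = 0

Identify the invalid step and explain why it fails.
Step 4: Multiply both sides by m/(1-1): nm = 0 × m/(1-1)

Step 4 multiplies both sides by m/(1-1). However, 1-1 = 0, so this is multiplication by m/0, which is undefined. We cannot multiply by an undefined expression.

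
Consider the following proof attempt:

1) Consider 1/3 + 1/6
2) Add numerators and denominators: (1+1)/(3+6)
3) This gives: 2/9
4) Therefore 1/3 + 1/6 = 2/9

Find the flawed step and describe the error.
Step 2: Add numerators and denominators: (1+1)/(3+6)

Step 2 incorrectly adds fractions by separately adding numerators and denominators. This is wrong. The correct method requires a common denominator: 1/3 + 1/6 = (1×6 + 1×3)/(3×6) = 9/18 = 1/2. The method used gives 2/9, which is different.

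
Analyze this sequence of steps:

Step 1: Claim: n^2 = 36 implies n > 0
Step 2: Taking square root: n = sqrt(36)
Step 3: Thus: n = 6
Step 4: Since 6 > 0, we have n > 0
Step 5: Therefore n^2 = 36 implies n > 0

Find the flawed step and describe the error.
Step 2: Taking square root: n = sqrt(36)

Step 2 takes the square root and assumes the positive root only. The equation n^2 = 36 actually has two solutions: n = 6 and n = -6. The proof silently assumes n > 0 without justification, then uses this assumption to conclude n > 0, which is circular. The counterexample n = -6 shows the claim is false.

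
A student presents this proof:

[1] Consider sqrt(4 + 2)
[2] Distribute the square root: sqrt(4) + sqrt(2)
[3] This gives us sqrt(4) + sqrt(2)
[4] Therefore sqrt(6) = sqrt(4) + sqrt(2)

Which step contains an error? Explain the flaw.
Step 2: Distribute the square root: sqrt(4) + sqrt(2)

Step 2 incorrectly 'distributes' the square root over addition. The square root function does not distribute: sqrt(a + b) ≠ sqrt(a) + sqrt(b). In fact, sqrt(4 + 2) = sqrt(6) ≈ 2.4495, while sqrt(4) + sqrt(2) ≈ 3.4142.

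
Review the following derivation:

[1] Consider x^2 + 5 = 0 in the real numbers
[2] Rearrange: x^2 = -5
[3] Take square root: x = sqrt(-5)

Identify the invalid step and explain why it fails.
Step 3: Take square root: x = sqrt(-5)

Step 3 takes the square root of -5, which is negative. In the real number system, the square root of a negative number is undefined. The equation x^2 + 5 = 0 has no real solutions. Square roots of negative numbers only exist in the complex numbers.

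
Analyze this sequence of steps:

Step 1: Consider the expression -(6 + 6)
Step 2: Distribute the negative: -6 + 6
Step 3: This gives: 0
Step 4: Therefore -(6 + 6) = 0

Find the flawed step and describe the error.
Step 2: Distribute the negative: -6 + 6

Step 2 incorrectly distributes the negative sign. The correct distribution is -(6 + 6) = -6 - 6 = -12. The negative must be applied to both terms, not just the first. The error treats -(6 + 6) as -6 + 6, which equals 0 instead of -12.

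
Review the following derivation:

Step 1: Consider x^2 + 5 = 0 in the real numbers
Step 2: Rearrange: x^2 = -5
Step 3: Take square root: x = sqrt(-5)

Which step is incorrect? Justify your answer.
Step 3: Take square root: x = sqrt(-5)

Step 3 takes the square root of -5, which is negative. In the real number system, the square root of a negative number is undefined. The equation x^2 + 5 = 0 has no real solutions. Square roots of negative numbers only exist in the complex numbers.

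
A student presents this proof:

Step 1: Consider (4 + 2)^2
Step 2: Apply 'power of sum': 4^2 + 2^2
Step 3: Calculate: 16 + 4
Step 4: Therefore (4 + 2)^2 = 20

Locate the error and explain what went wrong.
Step 2: Apply 'power of sum': 4^2 + 2^2

Step 2 incorrectly applies a non-existent rule '(a+b)^n = a^n + b^n'. This is false in general. The correct expansion uses the binomial theorem. The actual value is (4 + 2)^2 = 6^2 = 36, not 20.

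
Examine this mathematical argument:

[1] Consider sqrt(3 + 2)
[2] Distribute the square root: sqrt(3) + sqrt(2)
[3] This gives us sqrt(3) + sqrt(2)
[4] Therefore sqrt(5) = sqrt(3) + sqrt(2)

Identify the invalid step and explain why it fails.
Step 2: Distribute the square root: sqrt(3) + sqrt(2)

Step 2 incorrectly 'distributes' the square root over addition. The square root function does not distribute: sqrt(a + b) ≠ sqrt(a) + sqrt(b). In fact, sqrt(3 + 2) = sqrt(5) ≈ 2.2361, while sqrt(3) + sqrt(2) ≈ 3.1463.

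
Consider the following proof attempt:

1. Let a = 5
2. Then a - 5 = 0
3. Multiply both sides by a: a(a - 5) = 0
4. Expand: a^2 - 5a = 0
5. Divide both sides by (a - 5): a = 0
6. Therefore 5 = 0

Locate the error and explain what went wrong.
Step 5: Divide both sides by (a - 5): a = 0

Step 5 divides both sides by (a - 5). However, since a = 5, we have (a - 5) = 0. Division by zero is undefined, making this step invalid.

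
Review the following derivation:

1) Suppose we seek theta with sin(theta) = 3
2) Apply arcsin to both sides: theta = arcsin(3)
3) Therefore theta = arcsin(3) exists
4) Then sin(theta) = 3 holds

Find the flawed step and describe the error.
Step 2: Apply arcsin to both sides: theta = arcsin(3)

Step 2 applies arcsin to 3. However, arcsin(x) is only defined for x in [-1, 1] because sin(theta) can only produce values in that range. Since |3| > 1, arcsin(3) is undefined. There is no angle whose sine equals 3.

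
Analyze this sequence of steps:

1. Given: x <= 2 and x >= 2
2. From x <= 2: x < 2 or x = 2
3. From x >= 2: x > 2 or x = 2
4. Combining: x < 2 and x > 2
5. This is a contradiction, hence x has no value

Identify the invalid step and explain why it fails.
Step 4: Combining: x < 2 and x > 2

Step 4 incorrectly combines the conditions. From x <= 2 and x >= 2, the intersection is x = 2. The error treats the 'or' cases as 'and' requirements. The correct conclusion is that x = 2 is the unique solution, not that no solution exists.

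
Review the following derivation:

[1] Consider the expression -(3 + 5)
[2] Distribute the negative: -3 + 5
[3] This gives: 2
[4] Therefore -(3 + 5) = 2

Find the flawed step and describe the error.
Step 2: Distribute the negative: -3 + 5

Step 2 incorrectly distributes the negative sign. The correct distribution is -(3 + 5) = -3 - 5 = -8. The negative must be applied to both terms, not just the first. The error treats -(3 + 5) as -3 + 5, which equals 2 instead of -8.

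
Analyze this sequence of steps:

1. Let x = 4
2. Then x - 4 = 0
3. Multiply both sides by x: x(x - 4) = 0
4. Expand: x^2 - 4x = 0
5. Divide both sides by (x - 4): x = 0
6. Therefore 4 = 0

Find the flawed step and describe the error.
Step 5: Divide both sides by (x - 4): x = 0

Step 5 divides both sides by (x - 4). However, since x = 4, we have (x - 4) = 0. Division by zero is undefined, making this step invalid.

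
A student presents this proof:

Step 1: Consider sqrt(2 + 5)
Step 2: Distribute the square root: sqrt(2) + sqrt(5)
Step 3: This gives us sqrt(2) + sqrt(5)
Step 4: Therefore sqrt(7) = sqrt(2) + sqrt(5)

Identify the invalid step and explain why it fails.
Step 2: Distribute the square root: sqrt(2) + sqrt(5)

Step 2 incorrectly 'distributes' the square root over addition. The square root function does not distribute: sqrt(a + b) ≠ sqrt(a) + sqrt(b). In fact, sqrt(2 + 5) = sqrt(7) ≈ 2.6458, while sqrt(2) + sqrt(5) ≈ 3.6503.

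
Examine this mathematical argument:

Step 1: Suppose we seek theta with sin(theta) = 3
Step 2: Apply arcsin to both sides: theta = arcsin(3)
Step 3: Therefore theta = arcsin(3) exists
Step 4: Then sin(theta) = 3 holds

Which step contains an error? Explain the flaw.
Step 2: Apply arcsin to both sides: theta = arcsin(3)

Step 2 applies arcsin to 3. However, arcsin(x) is only defined for x in [-1, 1] because sin(theta) can only produce values in that range. Since |3| > 1, arcsin(3) is undefined. There is no angle whose sine equals 3.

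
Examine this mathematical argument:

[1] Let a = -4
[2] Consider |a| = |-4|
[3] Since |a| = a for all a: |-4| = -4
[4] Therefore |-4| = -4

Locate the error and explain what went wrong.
Step 3: Since |a| = a for all a: |-4| = -4

Step 3 incorrectly states that |a| = a for all a. The correct definition is |a| = a when a >= 0, and |a| = -a when a < 0. Since -4 < 0, we have |-4| = -(-4) = 4, not -4.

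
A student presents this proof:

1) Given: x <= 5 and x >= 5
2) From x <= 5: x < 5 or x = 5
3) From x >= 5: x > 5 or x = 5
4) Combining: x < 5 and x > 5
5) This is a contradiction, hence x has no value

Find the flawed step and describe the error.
Step 4: Combining: x < 5 and x > 5

Step 4 incorrectly combines the conditions. From x <= 5 and x >= 5, the intersection is x = 5. The error treats the 'or' cases as 'and' requirements. The correct conclusion is that x = 5 is the unique solution, not that no solution exists.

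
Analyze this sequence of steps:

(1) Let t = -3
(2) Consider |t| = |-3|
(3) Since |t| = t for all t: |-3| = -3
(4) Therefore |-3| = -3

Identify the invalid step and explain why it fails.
Step 3: Since |t| = t for all t: |-3| = -3

Step 3 incorrectly states that |t| = t for all t. The correct definition is |t| = t when t >= 0, and |t| = -t when t < 0. Since -3 < 0, we have |-3| = -(-3) = 3, not -3.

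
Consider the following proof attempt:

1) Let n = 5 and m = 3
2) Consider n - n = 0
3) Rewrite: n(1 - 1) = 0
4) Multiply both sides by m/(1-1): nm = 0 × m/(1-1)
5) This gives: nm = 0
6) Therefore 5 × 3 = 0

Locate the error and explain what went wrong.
Step 4: Multiply both sides by m/(1-1): nm = 0 × m/(1-1)

Step 4 multiplies both sides by m/(1-1). However, 1-1 = 0, so this is multiplication by m/0, which is undefined. We cannot multiply by an undefined expression.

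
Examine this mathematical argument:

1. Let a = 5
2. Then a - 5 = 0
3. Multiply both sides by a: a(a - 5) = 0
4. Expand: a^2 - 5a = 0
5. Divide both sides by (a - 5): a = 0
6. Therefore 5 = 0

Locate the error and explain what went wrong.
Step 5: Divide both sides by (a - 5): a = 0

Step 5 divides both sides by (a - 5). However, since a = 5, we have (a - 5) = 0. Division by zero is undefined, making this step invalid.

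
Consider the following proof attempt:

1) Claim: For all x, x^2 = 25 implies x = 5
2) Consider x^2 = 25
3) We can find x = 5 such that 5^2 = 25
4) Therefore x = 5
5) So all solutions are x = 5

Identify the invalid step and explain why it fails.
Step 4: Therefore x = 5

Step 4 incorrectly concludes that x = 5 is the only solution. The proof shows that x = 5 is A solution (existence), but does not show it is the ONLY solution (uniqueness). In fact, x = -5 is also a solution since (-5)^2 = 25. Finding one solution doesn't prove there are no others.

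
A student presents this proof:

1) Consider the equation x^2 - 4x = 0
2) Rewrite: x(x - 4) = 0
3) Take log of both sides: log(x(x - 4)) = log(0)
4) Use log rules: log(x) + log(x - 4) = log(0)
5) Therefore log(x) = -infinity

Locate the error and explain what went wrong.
Step 3: Take log of both sides: log(x(x - 4)) = log(0)

Step 3 takes the logarithm of both sides, resulting in log(0) on the right side. The logarithm is only defined for positive numbers; log(0) is undefined (approaches negative infinity). This operation is invalid.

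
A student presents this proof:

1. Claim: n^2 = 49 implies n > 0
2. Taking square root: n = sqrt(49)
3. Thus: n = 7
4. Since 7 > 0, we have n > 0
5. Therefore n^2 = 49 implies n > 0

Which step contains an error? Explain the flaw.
Step 2: Taking square root: n = sqrt(49)

Step 2 takes the square root and assumes the positive root only. The equation n^2 = 49 actually has two solutions: n = 7 and n = -7. The proof silently assumes n > 0 without justification, then uses this assumption to conclude n > 0, which is circular. The counterexample n = -7 shows the claim is false.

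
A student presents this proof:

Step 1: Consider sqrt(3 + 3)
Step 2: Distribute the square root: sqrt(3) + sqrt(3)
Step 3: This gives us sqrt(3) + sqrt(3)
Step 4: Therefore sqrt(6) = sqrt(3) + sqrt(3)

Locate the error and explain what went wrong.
Step 2: Distribute the square root: sqrt(3) + sqrt(3)

Step 2 incorrectly 'distributes' the square root over addition. The square root function does not distribute: sqrt(a + b) ≠ sqrt(a) + sqrt(b). In fact, sqrt(3 + 3) = sqrt(6) ≈ 2.4495, while sqrt(3) + sqrt(3) ≈ 3.4641.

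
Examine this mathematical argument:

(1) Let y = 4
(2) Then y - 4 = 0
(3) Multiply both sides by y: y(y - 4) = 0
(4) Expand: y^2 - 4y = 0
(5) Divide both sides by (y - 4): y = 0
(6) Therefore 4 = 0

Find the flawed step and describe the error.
Step 5: Divide both sides by (y - 4): y = 0

Step 5 divides both sides by (y - 4). However, since y = 4, we have (y - 4) = 0. Division by zero is undefined, making this step invalid.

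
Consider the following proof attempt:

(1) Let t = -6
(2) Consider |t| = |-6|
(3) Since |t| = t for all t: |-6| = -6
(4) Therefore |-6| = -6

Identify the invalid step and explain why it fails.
Step 3: Since |t| = t for all t: |-6| = -6

Step 3 incorrectly states that |t| = t for all t. The correct definition is |t| = t when t >= 0, and |t| = -t when t < 0. Since -6 < 0, we have |-6| = -(-6) = 6, not -6.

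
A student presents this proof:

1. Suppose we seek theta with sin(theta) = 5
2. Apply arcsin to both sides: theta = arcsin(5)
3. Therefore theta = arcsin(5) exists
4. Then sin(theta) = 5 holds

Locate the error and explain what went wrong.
Step 2: Apply arcsin to both sides: theta = arcsin(5)

Step 2 applies arcsin to 5. However, arcsin(x) is only defined for x in [-1, 1] because sin(theta) can only produce values in that range. Since |5| > 1, arcsin(5) is undefined. There is no angle whose sine equals 5.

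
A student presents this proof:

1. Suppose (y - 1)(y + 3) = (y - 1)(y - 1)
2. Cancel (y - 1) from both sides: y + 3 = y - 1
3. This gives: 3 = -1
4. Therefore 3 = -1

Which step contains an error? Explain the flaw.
Step 2: Cancel (y - 1) from both sides: y + 3 = y - 1

Step 2 cancels (y - 1) from both sides. This is only valid if (y - 1) ≠ 0, i.e., y ≠ 1. When y = 1, both sides equal zero regardless of the other factors. The correct approach requires considering y = 1 as a separate case.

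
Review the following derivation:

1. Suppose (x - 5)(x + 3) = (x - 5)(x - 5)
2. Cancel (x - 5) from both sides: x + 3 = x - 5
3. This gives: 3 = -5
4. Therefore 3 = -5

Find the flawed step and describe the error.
Step 2: Cancel (x - 5) from both sides: x + 3 = x - 5

Step 2 cancels (x - 5) from both sides. This is only valid if (x - 5) ≠ 0, i.e., x ≠ 5. When x = 5, both sides equal zero regardless of the other factors. The correct approach requires considering x = 5 as a separate case.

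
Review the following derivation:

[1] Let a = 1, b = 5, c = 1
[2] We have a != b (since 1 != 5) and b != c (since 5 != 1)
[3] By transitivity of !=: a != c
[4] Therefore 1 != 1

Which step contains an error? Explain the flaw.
Step 3: By transitivity of !=: a != c

Step 3 incorrectly applies transitivity to the '!=' relation. Transitivity states: if a R b and b R c, then a R c. However, '!=' is not transitive. Counterexample: 1 != 5 and 5 != 1, but 1 = 1 (both equal 1). Transitivity holds for relations like <, <=, =, but not for !=.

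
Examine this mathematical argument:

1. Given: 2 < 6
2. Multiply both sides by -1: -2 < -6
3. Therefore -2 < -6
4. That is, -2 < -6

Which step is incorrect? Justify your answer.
Step 2: Multiply both sides by -1: -2 < -6

Step 2 multiplies both sides by -1 but fails to reverse the inequality sign. When multiplying (or dividing) an inequality by a negative number, the direction must be reversed. Since 2 < 6, we should get -2 > -6, i.e., -2 > -6.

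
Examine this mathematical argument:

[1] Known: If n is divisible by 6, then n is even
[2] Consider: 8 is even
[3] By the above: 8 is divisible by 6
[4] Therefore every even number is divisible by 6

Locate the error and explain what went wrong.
Step 3: By the above: 8 is divisible by 6

Step 3 commits the fallacy of affirming the consequent. The known fact 'divisible by 6 → even' does NOT imply 'even → divisible by 6'. That would be the converse, which is false. For example, 8 is even but 8 ÷ 6 = 1.33, which is not an integer.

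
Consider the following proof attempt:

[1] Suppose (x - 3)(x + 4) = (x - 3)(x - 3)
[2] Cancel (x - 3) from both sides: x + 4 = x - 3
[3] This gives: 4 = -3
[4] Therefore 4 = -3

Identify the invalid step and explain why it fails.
Step 2: Cancel (x - 3) from both sides: x + 4 = x - 3

Step 2 cancels (x - 3) from both sides. This is only valid if (x - 3) ≠ 0, i.e., x ≠ 3. When x = 3, both sides equal zero regardless of the other factors. The correct approach requires considering x = 3 as a separate case.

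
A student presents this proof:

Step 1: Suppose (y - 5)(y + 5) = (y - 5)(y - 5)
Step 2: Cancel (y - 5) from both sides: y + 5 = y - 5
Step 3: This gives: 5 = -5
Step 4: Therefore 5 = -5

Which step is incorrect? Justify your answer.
Step 2: Cancel (y - 5) from both sides: y + 5 = y - 5

Step 2 cancels (y - 5) from both sides. This is only valid if (y - 5) ≠ 0, i.e., y ≠ 5. When y = 5, both sides equal zero regardless of the other factors. The correct approach requires considering y = 5 as a separate case.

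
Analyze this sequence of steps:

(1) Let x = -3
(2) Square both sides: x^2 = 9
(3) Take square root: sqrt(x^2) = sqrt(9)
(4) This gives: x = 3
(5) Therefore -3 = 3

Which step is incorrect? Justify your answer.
Step 4: This gives: x = 3

Step 4 incorrectly states that sqrt(x^2) = x. The correct identity is sqrt(x^2) = |x|. Since x = -3 < 0, we have sqrt(x^2) = |-3| = 3, not x = -3.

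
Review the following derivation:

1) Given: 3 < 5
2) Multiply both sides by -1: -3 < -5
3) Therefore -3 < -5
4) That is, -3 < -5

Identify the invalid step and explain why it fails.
Step 2: Multiply both sides by -1: -3 < -5

Step 2 multiplies both sides by -1 but fails to reverse the inequality sign. When multiplying (or dividing) an inequality by a negative number, the direction must be reversed. Since 3 < 5, we should get -3 > -5, i.e., -3 > -5.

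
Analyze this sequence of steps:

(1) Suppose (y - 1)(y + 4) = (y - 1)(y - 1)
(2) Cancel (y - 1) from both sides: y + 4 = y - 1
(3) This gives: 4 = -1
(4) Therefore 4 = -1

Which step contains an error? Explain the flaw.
Step 2: Cancel (y - 1) from both sides: y + 4 = y - 1

Step 2 cancels (y - 1) from both sides. This is only valid if (y - 1) ≠ 0, i.e., y ≠ 1. When y = 1, both sides equal zero regardless of the other factors. The correct approach requires considering y = 1 as a separate case.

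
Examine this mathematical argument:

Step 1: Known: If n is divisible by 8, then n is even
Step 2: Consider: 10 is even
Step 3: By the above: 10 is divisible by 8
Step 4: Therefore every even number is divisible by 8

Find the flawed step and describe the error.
Step 3: By the above: 10 is divisible by 8

Step 3 commits the fallacy of affirming the consequent. The known fact 'divisible by 8 → even' does NOT imply 'even → divisible by 8'. That would be the converse, which is false. For example, 10 is even but 10 ÷ 8 = 1.25, which is not an integer.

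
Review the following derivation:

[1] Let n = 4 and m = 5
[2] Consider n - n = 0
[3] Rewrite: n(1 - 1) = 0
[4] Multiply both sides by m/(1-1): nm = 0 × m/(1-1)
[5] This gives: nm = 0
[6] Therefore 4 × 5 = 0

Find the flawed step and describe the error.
Step 4: Multiply both sides by m/(1-1): nm = 0 × m/(1-1)

Step 4 multiplies both sides by m/(1-1). However, 1-1 = 0, so this is multiplication by m/0, which is undefined. We cannot multiply by an undefined expression.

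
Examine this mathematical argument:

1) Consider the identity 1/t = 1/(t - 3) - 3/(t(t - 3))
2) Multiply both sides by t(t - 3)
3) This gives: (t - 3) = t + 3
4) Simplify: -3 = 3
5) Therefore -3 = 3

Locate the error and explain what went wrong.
Step 3: This gives: (t - 3) = t + 3

Step 3 makes a sign error when clearing denominators. Multiplying -3/(t(t - 3)) by t(t - 3) gives -3, not +3. The correct result is (t - 3) = t - 3, which is trivially true, not (t - 3) = t + 3. (Step 1 is a valid identity: 1/(t - 3) - 3/(t(t - 3)) = (t - 3)/(t(t - 3)) = 1/t.)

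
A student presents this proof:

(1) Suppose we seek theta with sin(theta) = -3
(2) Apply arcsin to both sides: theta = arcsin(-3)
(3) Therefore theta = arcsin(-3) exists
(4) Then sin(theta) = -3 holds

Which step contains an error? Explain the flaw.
Step 2: Apply arcsin to both sides: theta = arcsin(-3)

Step 2 applies arcsin to -3. However, arcsin(x) is only defined for x in [-1, 1] because sin(theta) can only produce values in that range. Since |-3| > 1, arcsin(-3) is undefined. There is no angle whose sine equals -3.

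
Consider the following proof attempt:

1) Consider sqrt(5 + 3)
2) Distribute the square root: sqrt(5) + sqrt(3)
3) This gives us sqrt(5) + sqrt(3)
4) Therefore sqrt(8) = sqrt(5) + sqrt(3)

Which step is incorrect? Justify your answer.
Step 2: Distribute the square root: sqrt(5) + sqrt(3)

Step 2 incorrectly 'distributes' the square root over addition. The square root function does not distribute: sqrt(a + b) ≠ sqrt(a) + sqrt(b). In fact, sqrt(5 + 3) = sqrt(8) ≈ 2.8284, while sqrt(5) + sqrt(3) ≈ 3.9681.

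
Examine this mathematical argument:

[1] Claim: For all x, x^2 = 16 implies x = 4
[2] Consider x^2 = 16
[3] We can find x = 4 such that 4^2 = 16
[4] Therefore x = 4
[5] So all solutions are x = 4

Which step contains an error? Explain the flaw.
Step 4: Therefore x = 4

Step 4 incorrectly concludes that x = 4 is the only solution. The proof shows that x = 4 is A solution (existence), but does not show it is the ONLY solution (uniqueness). In fact, x = -4 is also a solution since (-4)^2 = 16. Finding one solution doesn't prove there are no others.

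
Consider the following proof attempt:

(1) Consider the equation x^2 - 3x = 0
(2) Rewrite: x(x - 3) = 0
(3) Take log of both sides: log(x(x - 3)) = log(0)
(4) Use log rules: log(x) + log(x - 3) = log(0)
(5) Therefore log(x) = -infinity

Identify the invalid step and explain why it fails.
Step 3: Take log of both sides: log(x(x - 3)) = log(0)

Step 3 takes the logarithm of both sides, resulting in log(0) on the right side. The logarithm is only defined for positive numbers; log(0) is undefined (approaches negative infinity). This operation is invalid.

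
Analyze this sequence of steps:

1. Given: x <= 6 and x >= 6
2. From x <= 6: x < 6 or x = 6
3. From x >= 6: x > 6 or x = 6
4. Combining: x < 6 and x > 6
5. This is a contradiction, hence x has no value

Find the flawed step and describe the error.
Step 4: Combining: x < 6 and x > 6

Step 4 incorrectly combines the conditions. From x <= 6 and x >= 6, the intersection is x = 6. The error treats the 'or' cases as 'and' requirements. The correct conclusion is that x = 6 is the unique solution, not that no solution exists.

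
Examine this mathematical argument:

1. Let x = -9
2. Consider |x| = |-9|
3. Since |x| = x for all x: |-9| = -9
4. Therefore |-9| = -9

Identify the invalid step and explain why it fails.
Step 3: Since |x| = x for all x: |-9| = -9

Step 3 incorrectly states that |x| = x for all x. The correct definition is |x| = x when x >= 0, and |x| = -x when x < 0. Since -9 < 0, we have |-9| = -(-9) = 9, not -9.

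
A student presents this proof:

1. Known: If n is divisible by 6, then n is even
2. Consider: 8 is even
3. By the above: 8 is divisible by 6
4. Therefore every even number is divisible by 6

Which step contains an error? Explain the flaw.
Step 3: By the above: 8 is divisible by 6

Step 3 commits the fallacy of affirming the consequent. The known fact 'divisible by 6 → even' does NOT imply 'even → divisible by 6'. That would be the converse, which is false. For example, 8 is even but 8 ÷ 6 = 1.33, which is not an integer.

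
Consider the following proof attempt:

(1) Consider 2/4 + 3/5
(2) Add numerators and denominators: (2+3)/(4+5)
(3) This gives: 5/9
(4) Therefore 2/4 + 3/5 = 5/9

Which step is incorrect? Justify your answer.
Step 2: Add numerators and denominators: (2+3)/(4+5)

Step 2 incorrectly adds fractions by separately adding numerators and denominators. This is wrong. The correct method requires a common denominator: 2/4 + 3/5 = (2×5 + 3×4)/(4×5) = 22/20 = 11/10. The method used gives 5/9, which is different.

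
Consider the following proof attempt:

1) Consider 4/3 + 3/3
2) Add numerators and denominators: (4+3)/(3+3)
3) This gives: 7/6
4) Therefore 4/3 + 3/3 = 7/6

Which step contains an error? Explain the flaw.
Step 2: Add numerators and denominators: (4+3)/(3+3)

Step 2 incorrectly adds fractions by separately adding numerators and denominators. This is wrong. The correct method requires a common denominator: 4/3 + 3/3 = (4×3 + 3×3)/(3×3) = 21/9 = 7/3. The method used gives 7/6, which is different.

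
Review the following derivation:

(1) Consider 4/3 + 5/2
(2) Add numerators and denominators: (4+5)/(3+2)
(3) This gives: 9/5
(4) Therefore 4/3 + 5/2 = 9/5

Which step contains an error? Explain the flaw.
Step 2: Add numerators and denominators: (4+5)/(3+2)

Step 2 incorrectly adds fractions by separately adding numerators and denominators. This is wrong. The correct method requires a common denominator: 4/3 + 5/2 = (4×2 + 5×3)/(3×2) = 23/6 = 23/6. The method used gives 9/5, which is different.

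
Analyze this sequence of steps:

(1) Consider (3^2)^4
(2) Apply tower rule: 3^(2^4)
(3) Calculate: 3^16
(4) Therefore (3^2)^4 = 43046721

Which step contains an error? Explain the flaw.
Step 2: Apply tower rule: 3^(2^4)

Step 2 incorrectly states that (a^b)^c = a^(b^c). The correct rule is (a^b)^c = a^(b×c). The actual value is (3^2)^4 = 3^8 = 6561, not 3^16 = 43046721.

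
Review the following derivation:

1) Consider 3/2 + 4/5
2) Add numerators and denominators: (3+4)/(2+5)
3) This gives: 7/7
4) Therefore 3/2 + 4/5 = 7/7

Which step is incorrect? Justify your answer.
Step 2: Add numerators and denominators: (3+4)/(2+5)

Step 2 incorrectly adds fractions by separately adding numerators and denominators. This is wrong. The correct method requires a common denominator: 3/2 + 4/5 = (3×5 + 4×2)/(2×5) = 23/10 = 23/10. The method used gives 7/7, which is different.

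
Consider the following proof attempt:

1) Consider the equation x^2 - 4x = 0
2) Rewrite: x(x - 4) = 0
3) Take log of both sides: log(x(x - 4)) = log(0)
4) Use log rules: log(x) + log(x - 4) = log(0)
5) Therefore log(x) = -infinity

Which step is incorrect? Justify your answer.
Step 3: Take log of both sides: log(x(x - 4)) = log(0)

Step 3 takes the logarithm of both sides, resulting in log(0) on the right side. The logarithm is only defined for positive numbers; log(0) is undefined (approaches negative infinity). This operation is invalid.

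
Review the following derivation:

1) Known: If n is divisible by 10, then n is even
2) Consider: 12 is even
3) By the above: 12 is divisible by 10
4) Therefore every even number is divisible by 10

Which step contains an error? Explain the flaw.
Step 3: By the above: 12 is divisible by 10

Step 3 commits the fallacy of affirming the consequent. The known fact 'divisible by 10 → even' does NOT imply 'even → divisible by 10'. That would be the converse, which is false. For example, 12 is even but 12 ÷ 10 = 1.20, which is not an integer.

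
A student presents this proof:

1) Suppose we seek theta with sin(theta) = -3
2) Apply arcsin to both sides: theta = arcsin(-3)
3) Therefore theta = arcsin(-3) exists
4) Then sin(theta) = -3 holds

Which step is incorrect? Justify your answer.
Step 2: Apply arcsin to both sides: theta = arcsin(-3)

Step 2 applies arcsin to -3. However, arcsin(x) is only defined for x in [-1, 1] because sin(theta) can only produce values in that range. Since |-3| > 1, arcsin(-3) is undefined. There is no angle whose sine equals -3.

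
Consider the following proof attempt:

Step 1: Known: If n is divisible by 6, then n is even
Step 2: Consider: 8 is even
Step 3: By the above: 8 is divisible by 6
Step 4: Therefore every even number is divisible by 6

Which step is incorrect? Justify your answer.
Step 3: By the above: 8 is divisible by 6

Step 3 commits the fallacy of affirming the consequent. The known fact 'divisible by 6 → even' does NOT imply 'even → divisible by 6'. That would be the converse, which is false. For example, 8 is even but 8 ÷ 6 = 1.33, which is not an integer.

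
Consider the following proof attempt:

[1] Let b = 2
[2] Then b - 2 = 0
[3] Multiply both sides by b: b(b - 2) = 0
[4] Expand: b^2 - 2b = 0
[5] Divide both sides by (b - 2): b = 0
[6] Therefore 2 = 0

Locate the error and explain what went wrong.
Step 5: Divide both sides by (b - 2): b = 0

Step 5 divides both sides by (b - 2). However, since b = 2, we have (b - 2) = 0. Division by zero is undefined, making this step invalid.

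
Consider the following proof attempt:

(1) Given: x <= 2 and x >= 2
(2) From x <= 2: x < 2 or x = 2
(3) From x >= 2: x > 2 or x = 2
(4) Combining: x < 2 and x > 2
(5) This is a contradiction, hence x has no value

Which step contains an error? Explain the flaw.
Step 4: Combining: x < 2 and x > 2

Step 4 incorrectly combines the conditions. From x <= 2 and x >= 2, the intersection is x = 2. The error treats the 'or' cases as 'and' requirements. The correct conclusion is that x = 2 is the unique solution, not that no solution exists.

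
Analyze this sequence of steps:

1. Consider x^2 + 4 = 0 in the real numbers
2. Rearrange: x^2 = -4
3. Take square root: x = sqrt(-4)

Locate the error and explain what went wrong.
Step 3: Take square root: x = sqrt(-4)

Step 3 takes the square root of -4, which is negative. In the real number system, the square root of a negative number is undefined. The equation x^2 + 4 = 0 has no real solutions. Square roots of negative numbers only exist in the complex numbers.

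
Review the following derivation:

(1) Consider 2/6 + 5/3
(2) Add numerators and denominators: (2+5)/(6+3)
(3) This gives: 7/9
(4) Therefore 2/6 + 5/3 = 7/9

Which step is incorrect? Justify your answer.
Step 2: Add numerators and denominators: (2+5)/(6+3)

Step 2 incorrectly adds fractions by separately adding numerators and denominators. This is wrong. The correct method requires a common denominator: 2/6 + 5/3 = (2×3 + 5×6)/(6×3) = 36/18 = 2. The method used gives 7/9, which is different.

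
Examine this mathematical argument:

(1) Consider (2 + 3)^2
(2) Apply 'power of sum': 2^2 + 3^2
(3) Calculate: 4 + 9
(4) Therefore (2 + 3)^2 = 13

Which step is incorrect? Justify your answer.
Step 2: Apply 'power of sum': 2^2 + 3^2

Step 2 incorrectly applies a non-existent rule '(a+b)^n = a^n + b^n'. This is false in general. The correct expansion uses the binomial theorem. The actual value is (2 + 3)^2 = 5^2 = 25, not 13.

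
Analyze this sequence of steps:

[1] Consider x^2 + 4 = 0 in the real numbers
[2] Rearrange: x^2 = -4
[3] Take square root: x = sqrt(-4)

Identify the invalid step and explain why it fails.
Step 3: Take square root: x = sqrt(-4)

Step 3 takes the square root of -4, which is negative. In the real number system, the square root of a negative number is undefined. The equation x^2 + 4 = 0 has no real solutions. Square roots of negative numbers only exist in the complex numbers.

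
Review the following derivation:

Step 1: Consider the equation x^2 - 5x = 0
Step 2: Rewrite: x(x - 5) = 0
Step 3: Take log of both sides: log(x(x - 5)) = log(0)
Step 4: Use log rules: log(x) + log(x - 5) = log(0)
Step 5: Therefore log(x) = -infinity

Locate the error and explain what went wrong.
Step 3: Take log of both sides: log(x(x - 5)) = log(0)

Step 3 takes the logarithm of both sides, resulting in log(0) on the right side. The logarithm is only defined for positive numbers; log(0) is undefined (approaches negative infinity). This operation is invalid.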